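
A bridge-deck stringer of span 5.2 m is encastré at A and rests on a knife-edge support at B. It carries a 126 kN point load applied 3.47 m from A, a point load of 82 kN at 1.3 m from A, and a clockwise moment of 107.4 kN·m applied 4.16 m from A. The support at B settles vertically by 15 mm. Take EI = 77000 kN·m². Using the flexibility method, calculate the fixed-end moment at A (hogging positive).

Release the roller at B. Primary structure: cantilever fixed at A.
Primary-structure tip deflection at B by superposition:
  point load 126 at a = 3.47: Pa²(3L − a)/(6EI) = 3067/EI
  point load 82 at a = 1.3: Pa²(3L − a)/(6EI) = 330.3/EI
  clockwise couple 107.4 at a = 4.16: M₀a(2L − a)/(2EI) = 1394/EI
  δ_0 = 4791/EI
Tip deflection under a unit load at B: L³/(3EI) = 46.87/EI.
With EI = 77000 kN·m²: δ_0 = 0.062226 m and δ_{BB} = 0.000609 m/kN.
Compatibility — the beam at B must follow the support down by 0.015 m: δ_0 − R_B·δ_{BB} = 0.015, so R_B = (0.062226 − 0.015)/0.000609 = 77.59 kN.
Moment equilibrium about A: M_A = Σ(load moments about A) − R_B·L = 651.2 − 77.59×5.2 = 247.8 kN·m.

M_A = 247.8 kN·m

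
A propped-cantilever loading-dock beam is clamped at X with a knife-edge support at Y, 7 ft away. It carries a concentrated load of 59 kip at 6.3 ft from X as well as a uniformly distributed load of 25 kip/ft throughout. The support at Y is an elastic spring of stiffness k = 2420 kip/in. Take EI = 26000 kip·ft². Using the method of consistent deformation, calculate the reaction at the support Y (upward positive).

Remove the prop at Y; the released (primary) structure is a cantilever built in at X.
Primary-structure tip deflection at Y by superposition:
  point load 59 at a = 6.3: Pa²(3L − a)/(6EI) = 5737/EI
  UDL 25: wL⁴/(8EI) = 7503/EI
  δ_0 = 13240/EI
Flexibility coefficient — unit upward force at Y: δ_{YY} = L³/(3EI) = 114.3/EI.
With EI = 26000 kip·ft²: δ_0 = 0.50924 ft and δ_{YY} = 0.004397 ft/kip.
Compatibility — the spring shortens by R_Y/k under the reaction it provides: δ_0 − R_Y·δ_{YY} = R_Y/k. With 1/k = 1/(2420×12) ft/kip = 0.000034 ft/kip, R_Y = δ_0 / (δ_{YY} + 1/k) = 0.50924 / (0.004397 + 0.000034) = 114.9 kip.

R_Y = 114.9 kip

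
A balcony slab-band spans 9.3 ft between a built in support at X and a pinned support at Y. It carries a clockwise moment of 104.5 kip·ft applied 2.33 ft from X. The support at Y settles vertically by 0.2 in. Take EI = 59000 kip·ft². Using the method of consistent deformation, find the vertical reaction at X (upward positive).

Take the reaction at Y as the redundant and release it; the primary structure is a cantilever fixed at X.
Free-end deflection of the primary structure under the applied loading (downward +):
  clockwise couple 104.5 at a = 2.33: M₀a(2L − a)/(2EI) = 1981/EI
Tip deflection under a unit load at Y: L³/(3EI) = 268.1/EI.
With EI = 59000 kip·ft²: δ_0 = 0.033572 ft and δ_{YY} = 0.004544 ft/kip.
Compatibility — the beam at Y must follow the support down by 0.01667 ft: δ_0 − R_Y·δ_{YY} = 0.01667, so R_Y = (0.033572 − 0.01667)/0.004544 = 3.72 kip.
Vertical equilibrium: R_X = ΣP − R_Y = 0 − 3.72 = -3.72 kip.

R_X = -3.72 kip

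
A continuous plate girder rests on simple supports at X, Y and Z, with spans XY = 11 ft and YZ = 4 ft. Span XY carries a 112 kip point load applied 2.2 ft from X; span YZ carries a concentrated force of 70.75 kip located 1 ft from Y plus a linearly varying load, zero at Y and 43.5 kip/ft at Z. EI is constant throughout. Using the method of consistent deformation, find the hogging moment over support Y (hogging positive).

M_Y = 109.9 kip·ft

Release continuity at Y by inserting a hinge; the redundant is the internal moment M_Y. The primary structure is two simply-supported spans XY and YZ.
Rotations at Y on the released spans (each span's end-slope, ×1/EI):
  span XY: point load 112 at a = 2.2: Pab(L + a)/(6LEI) = 433.7/EI
  span YZ: point load 70.75 at a = 1: Pab(L + b)/(6LEI) = 61.91/EI
  span YZ: triangular load, peak 43.5: 7w₀L³/(360EI) = 54.13/EI
  relative rotation θ_0 = (433.7 + 116)/EI = 549.7/EI
A unit hogging moment at Y produces rotation L₁/(3EI) + L₂/(3EI) = 5/EI.
Compatibility: M_Y·(L₁+L₂)/(3EI) = θ_0, giving M_Y = 109.9 kip·ft (hogging).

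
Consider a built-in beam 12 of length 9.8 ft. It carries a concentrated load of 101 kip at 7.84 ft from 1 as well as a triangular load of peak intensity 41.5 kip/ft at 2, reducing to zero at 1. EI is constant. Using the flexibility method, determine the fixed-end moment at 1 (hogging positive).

M_1 = 164.5 kip·ft

Take the two fixed-end moments M_1, M_2 as redundants; the released structure is the simple span 12.
On the primary (simply-supported) span, the end slopes from the loading are:
  at 1: point load 101 at a = 7.84: Pab(L + b)/(6LEI) = 310.4/EI
  at 2: point load 101 at a = 7.84: Pab(L + a)/(6LEI) = 465.6/EI
  at 1: triangular load, peak 41.5: 7w₀L³/(360EI) = 759.5/EI
  at 2: triangular load, peak 41.5: w₀L³/(45EI) = 868/EI
  θ_10 = 1070/EI,  θ_20 = 1334/EI
Flexibility coefficients: a unit moment at one end gives L/(3EI) there and L/(6EI) at the far end, so f₁₁ = f₂₂ = 3.267/EI and f₁₂ = f₂₁ = 1.633/EI.
Compatibility — zero rotation at each built-in end:
  3.267 M_1 + 1.633 M_2 = 1070
  1.633 M_1 + 3.267 M_2 = 1334
Solving the pair gives M_1 = 164.5 kip·ft and M_2 = 326 kip·ft (hogging).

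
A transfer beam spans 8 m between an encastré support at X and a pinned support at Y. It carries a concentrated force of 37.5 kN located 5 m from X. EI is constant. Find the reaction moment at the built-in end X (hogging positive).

Remove the prop at Y; the released (primary) structure is a cantilever built in at X.
Downward deflection at the released point Y due to the loads:
  point load 37.5 at a = 5: Pa²(3L − a)/(6EI) = 2969/EI
Tip deflection under a unit load at Y: L³/(3EI) = 170.7/EI.
The prop prevents deflection at Y: R_Y = δ_0/δ_{YY} = 2969/170.7 = 17.4 kN.
Moment equilibrium about X: M_X = Σ(load moments about X) − R_Y·L = 187.5 − 17.4×8 = 48.34 kN·m.

M_X = 48.34 kN·m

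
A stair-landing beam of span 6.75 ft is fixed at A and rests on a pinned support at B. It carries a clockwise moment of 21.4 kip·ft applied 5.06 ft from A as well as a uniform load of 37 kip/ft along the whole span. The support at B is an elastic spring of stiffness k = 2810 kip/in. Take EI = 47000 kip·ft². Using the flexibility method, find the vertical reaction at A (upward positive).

R_A = 153 kip

Remove the prop at B; the released (primary) structure is a cantilever built in at A.
Primary-structure tip deflection at B by superposition:
  clockwise couple 21.4 at a = 5.06: M₀a(2L − a)/(2EI) = 457/EI
  UDL 37: wL⁴/(8EI) = 9601/EI
  δ_0 = 10058/EI
Tip deflection under a unit load at B: L³/(3EI) = 102.5/EI.
With EI = 47000 kip·ft²: δ_0 = 0.214 ft and δ_{BB} = 0.002181 ft/kip.
Compatibility — the spring shortens by R_B/k under the reaction it provides: δ_0 − R_B·δ_{BB} = R_B/k. With 1/k = 1/(2810×12) ft/kip = 0.00003 ft/kip, R_B = δ_0 / (δ_{BB} + 1/k) = 0.214 / (0.002181 + 0.00003) = 96.8 kip.
Vertical equilibrium: R_A = ΣP − R_B = 249.8 − 96.8 = 153 kip.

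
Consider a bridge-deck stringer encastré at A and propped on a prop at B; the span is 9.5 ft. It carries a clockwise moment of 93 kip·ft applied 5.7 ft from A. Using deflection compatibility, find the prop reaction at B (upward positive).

R_B = 12.33 kip

Take the reaction at B as the redundant and release it; the primary structure is a cantilever fixed at A.
Primary-structure tip deflection at B by superposition:
  clockwise couple 93 at a = 5.7: M₀a(2L − a)/(2EI) = 3525/EI
Flexibility coefficient — unit upward force at B: δ_{BB} = L³/(3EI) = 285.8/EI.
The prop prevents deflection at B: R_B = δ_0/δ_{BB} = 3525/285.8 = 12.33 kip.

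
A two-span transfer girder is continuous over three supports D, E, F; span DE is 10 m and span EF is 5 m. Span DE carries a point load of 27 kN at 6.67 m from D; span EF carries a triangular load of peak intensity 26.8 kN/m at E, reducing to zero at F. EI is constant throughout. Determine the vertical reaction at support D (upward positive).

Release continuity at E by inserting a hinge; the redundant is the internal moment M_E. The primary structure is two simply-supported spans DE and EF.
Rotations at E on the released spans (each span's end-slope, ×1/EI):
  span DE: point load 27 at a = 6.67: Pab(L + a)/(6LEI) = 166.6/EI
  span EF: triangular load, peak 26.8: w₀L³/(45EI) = 74.44/EI
  relative rotation θ_0 = (166.6 + 74.44)/EI = 241.1/EI
A unit hogging moment at E produces rotation L₁/(3EI) + L₂/(3EI) = 5/EI.
Compatibility: M_E·(L₁+L₂)/(3EI) = θ_0, giving M_E = 48.21 kN·m (hogging).
Span DE, ΣM about D with M_E applied at E: R_E^{DE}·10 = 180.1 + 48.21, so R_E^{DE} = 22.83 kN and R_D = 27 − 22.83 = 4.17 kN.

R_D = 4.17 kN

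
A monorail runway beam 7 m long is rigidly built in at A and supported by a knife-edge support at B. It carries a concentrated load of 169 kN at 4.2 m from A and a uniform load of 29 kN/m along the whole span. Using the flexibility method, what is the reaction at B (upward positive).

R_B = 149.1 kN

Take the reaction at B as the redundant and release it; the primary structure is a cantilever fixed at A.
Deflection at B on the released cantilever, summing each load's contribution:
  point load 169 at a = 4.2: Pa²(3L − a)/(6EI) = 8347/EI
  UDL 29: wL⁴/(8EI) = 8704/EI
  δ_0 = 17051/EI
Tip deflection under a unit load at B: L³/(3EI) = 114.3/EI.
Compatibility at B: δ_0 − R_B·δ_{BB} = 0, so R_B = 17051/114.3 = 149.1 kN.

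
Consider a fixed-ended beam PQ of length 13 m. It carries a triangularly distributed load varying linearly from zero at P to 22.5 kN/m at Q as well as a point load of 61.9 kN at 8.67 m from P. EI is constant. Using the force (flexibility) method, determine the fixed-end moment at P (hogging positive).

Release both end moments; the primary structure is a simply-supported span PQ with redundants M_P and M_Q.
Simple-span end rotations at P and Q under the given loads:
  at P: triangular load, peak 22.5: 7w₀L³/(360EI) = 961.2/EI
  at Q: triangular load, peak 22.5: w₀L³/(45EI) = 1098/EI
  at P: point load 61.9 at a = 8.67: Pab(L + b)/(6LEI) = 516.3/EI
  at Q: point load 61.9 at a = 8.67: Pab(L + a)/(6LEI) = 645.6/EI
  θ_P0 = 1477/EI,  θ_Q0 = 1744/EI
Flexibility coefficients: a unit moment at one end gives L/(3EI) there and L/(6EI) at the far end, so f₁₁ = f₂₂ = 4.333/EI and f₁₂ = f₂₁ = 2.167/EI.
Compatibility — zero rotation at each built-in end:
  4.333 M_P + 2.167 M_Q = 1477
  2.167 M_P + 4.333 M_Q = 1744
Solving the pair gives M_P = 186.3 kN·m and M_Q = 309.3 kN·m (hogging).

M_P = 186.3 kN·m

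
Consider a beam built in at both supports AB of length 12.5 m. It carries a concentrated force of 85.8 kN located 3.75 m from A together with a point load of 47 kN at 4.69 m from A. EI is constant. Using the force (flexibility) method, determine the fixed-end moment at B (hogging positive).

Release both end moments; the primary structure is a simply-supported span AB with redundants M_A and M_B.
End rotations of the released simple span under the applied load (×1/EI):
  at A: point load 85.8 at a = 3.75: Pab(L + b)/(6LEI) = 797.7/EI
  at B: point load 85.8 at a = 3.75: Pab(L + a)/(6LEI) = 610/EI
  at A: point load 47 at a = 4.69: Pab(L + b)/(6LEI) = 466.2/EI
  at B: point load 47 at a = 4.69: Pab(L + a)/(6LEI) = 394.6/EI
  θ_A0 = 1264/EI,  θ_B0 = 1005/EI
Flexibility coefficients: a unit moment at one end gives L/(3EI) there and L/(6EI) at the far end, so f₁₁ = f₂₂ = 4.167/EI and f₁₂ = f₂₁ = 2.083/EI.
Compatibility — zero rotation at each built-in end:
  4.167 M_A + 2.083 M_B = 1264
  2.083 M_A + 4.167 M_B = 1005
Solving the pair gives M_A = 243.7 kN·m and M_B = 119.2 kN·m (hogging).

M_B = 119.2 kN·m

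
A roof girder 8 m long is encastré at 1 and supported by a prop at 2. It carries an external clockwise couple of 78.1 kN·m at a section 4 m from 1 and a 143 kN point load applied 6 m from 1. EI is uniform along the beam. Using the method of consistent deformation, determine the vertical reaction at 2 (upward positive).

Choose R_2 as the redundant. The primary structure is the cantilever fixed at 1.
Deflection at 2 on the released cantilever, summing each load's contribution:
  clockwise couple 78.1 at a = 4: M₀a(2L − a)/(2EI) = 1874/EI
  point load 143 at a = 6: Pa²(3L − a)/(6EI) = 15444/EI
  δ_0 = 17318/EI
Tip deflection under a unit load at 2: L³/(3EI) = 170.7/EI.
The prop prevents deflection at 2: R_2 = δ_0/δ_{22} = 17318/170.7 = 101.5 kN.

R_2 = 101.5 kN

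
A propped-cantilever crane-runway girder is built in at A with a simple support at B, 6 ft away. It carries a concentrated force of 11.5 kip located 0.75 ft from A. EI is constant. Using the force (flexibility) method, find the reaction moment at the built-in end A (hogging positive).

M_A = 7.075 kip·ft

Remove the prop at B; the released (primary) structure is a cantilever built in at A.
Free-end deflection of the primary structure under the applied loading (downward +):
  point load 11.5 at a = 0.75: Pa²(3L − a)/(6EI) = 18.6/EI
Flexibility coefficient — unit upward force at B: δ_{BB} = L³/(3EI) = 72/EI.
The prop prevents deflection at B: R_B = δ_0/δ_{BB} = 18.6/72 = 0.2583 kip.
Moment equilibrium about A: M_A = Σ(load moments about A) − R_B·L = 8.625 − 0.2583×6 = 7.075 kip·ft.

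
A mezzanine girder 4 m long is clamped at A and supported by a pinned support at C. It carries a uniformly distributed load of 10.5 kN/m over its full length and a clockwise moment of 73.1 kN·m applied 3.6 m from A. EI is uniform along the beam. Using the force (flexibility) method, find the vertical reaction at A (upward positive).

Remove the prop at C; the released (primary) structure is a cantilever built in at A.
Free-end deflection of the primary structure under the applied loading (downward +):
  UDL 10.5: wL⁴/(8EI) = 336/EI
  clockwise couple 73.1 at a = 3.6: M₀a(2L − a)/(2EI) = 579/EI
  δ_0 = 915/EI
Flexibility coefficient — unit upward force at C: δ_{CC} = L³/(3EI) = 21.33/EI.
Compatibility at C: δ_0 − R_C·δ_{CC} = 0, so R_C = 915/21.33 = 42.89 kN.
Vertical equilibrium: R_A = ΣP − R_C = 42 − 42.89 = -0.8884 kN.

R_A = -0.8884 kN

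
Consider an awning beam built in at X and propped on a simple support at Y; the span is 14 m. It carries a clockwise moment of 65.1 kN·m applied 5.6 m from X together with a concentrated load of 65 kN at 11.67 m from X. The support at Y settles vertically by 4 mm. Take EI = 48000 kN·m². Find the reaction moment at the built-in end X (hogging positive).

Take the reaction at Y as the redundant and release it; the primary structure is a cantilever fixed at X.
Primary-structure tip deflection at Y by superposition:
  clockwise couple 65.1 at a = 5.6: M₀a(2L − a)/(2EI) = 4083/EI
  point load 65 at a = 11.67: Pa²(3L − a)/(6EI) = 44748/EI
  δ_0 = 48831/EI
Tip deflection under a unit load at Y: L³/(3EI) = 914.7/EI.
With EI = 48000 kN·m²: δ_0 = 1.0173 m and δ_{YY} = 0.019056 m/kN.
Compatibility — the beam at Y must follow the support down by 0.004 m: δ_0 − R_Y·δ_{YY} = 0.004, so R_Y = (1.0173 − 0.004)/0.019056 = 53.18 kN.
Moment equilibrium about X: M_X = Σ(load moments about X) − R_Y·L = 823.6 − 53.18×14 = 79.17 kN·m.

M_X = 79.17 kN·m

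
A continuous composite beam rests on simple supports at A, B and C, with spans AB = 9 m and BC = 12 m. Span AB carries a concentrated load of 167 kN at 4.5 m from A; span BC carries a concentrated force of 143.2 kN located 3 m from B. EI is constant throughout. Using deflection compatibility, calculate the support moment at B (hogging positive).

Release continuity at B by inserting a hinge; the redundant is the internal moment M_B. The primary structure is two simply-supported spans AB and BC.
Discontinuity in slope at B on the released structure — sum the simple-span end rotations:
  span AB: point load 167 at a = 4.5: Pab(L + a)/(6LEI) = 845.4/EI
  span BC: point load 143.2 at a = 3: Pab(L + b)/(6LEI) = 1128/EI
  relative rotation θ_0 = (845.4 + 1128)/EI = 1973/EI
A unit hogging moment at B produces rotation L₁/(3EI) + L₂/(3EI) = 7/EI.
Slope continuity at B: θ_0 = M_B·7/EI, so M_B = 1973/7 = 281.9 kN·m (hogging).

M_B = 281.9 kN·m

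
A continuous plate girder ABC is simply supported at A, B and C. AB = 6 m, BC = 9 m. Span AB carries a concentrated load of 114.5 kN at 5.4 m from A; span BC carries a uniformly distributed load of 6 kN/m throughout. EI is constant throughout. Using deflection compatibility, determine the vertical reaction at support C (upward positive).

Release continuity at B by inserting a hinge; the redundant is the internal moment M_B. The primary structure is two simply-supported spans AB and BC.
End slopes at the hinge B, treating each span as simply supported:
  span AB: point load 114.5 at a = 5.4: Pab(L + a)/(6LEI) = 117.5/EI
  span BC: UDL 6: wL³/(24EI) = 182.2/EI
  relative rotation θ_0 = (117.5 + 182.2)/EI = 299.7/EI
A unit hogging moment at B produces rotation L₁/(3EI) + L₂/(3EI) = 5/EI.
Compatibility: M_B·(L₁+L₂)/(3EI) = θ_0, giving M_B = 59.95 kN·m (hogging).
Span BC, ΣM about C: R_B^{BC}·9 = 243 + 59.95, so R_B^{BC} = 33.66 kN and R_C = 54 − 33.66 = 20.34 kN.

R_C = 20.34 kN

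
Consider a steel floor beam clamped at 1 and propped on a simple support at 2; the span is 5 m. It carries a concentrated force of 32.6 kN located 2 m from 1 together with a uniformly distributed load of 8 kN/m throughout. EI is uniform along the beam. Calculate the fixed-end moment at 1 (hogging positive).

Take the reaction at 2 as the redundant and release it; the primary structure is a cantilever fixed at 1.
Downward deflection at the released point 2 due to the loads:
  point load 32.6 at a = 2: Pa²(3L − a)/(6EI) = 282.5/EI
  UDL 8: wL⁴/(8EI) = 625/EI
  δ_0 = 907.5/EI
Flexibility coefficient — unit upward force at 2: δ_{22} = L³/(3EI) = 41.67/EI.
Compatibility at 2: δ_0 − R_2·δ_{22} = 0, so R_2 = 907.5/41.67 = 21.78 kN.
Moment equilibrium about 1: M_1 = Σ(load moments about 1) − R_2·L = 165.2 − 21.78×5 = 56.3 kN·m.

M_1 = 56.3 kN·m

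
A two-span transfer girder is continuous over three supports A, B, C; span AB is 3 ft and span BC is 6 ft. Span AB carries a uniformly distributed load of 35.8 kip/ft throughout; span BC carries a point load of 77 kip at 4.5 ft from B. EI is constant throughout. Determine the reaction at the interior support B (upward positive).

Release continuity at B by inserting a hinge; the redundant is the internal moment M_B. The primary structure is two simply-supported spans AB and BC.
Discontinuity in slope at B on the released structure — sum the simple-span end rotations:
  span AB: UDL 35.8: wL³/(24EI) = 40.27/EI
  span BC: point load 77 at a = 4.5: Pab(L + b)/(6LEI) = 108.3/EI
  relative rotation θ_0 = (40.27 + 108.3)/EI = 148.6/EI
A unit hogging moment at B produces rotation L₁/(3EI) + L₂/(3EI) = 3/EI.
Compatibility: M_B·(L₁+L₂)/(3EI) = θ_0, giving M_B = 49.52 kip·ft (hogging).
Span AB, ΣM about A with M_B applied at B: R_B^{AB}·3 = 161.1 + 49.52, so R_B^{AB} = 70.21 kip and R_A = 107.4 − 70.21 = 37.19 kip.
Span BC, ΣM about C: R_B^{BC}·6 = 115.5 + 49.52, so R_B^{BC} = 27.5 kip and R_C = 77 − 27.5 = 49.5 kip.
R_B = 70.21 + 27.5 = 97.71 kip.

R_B = 97.71 kip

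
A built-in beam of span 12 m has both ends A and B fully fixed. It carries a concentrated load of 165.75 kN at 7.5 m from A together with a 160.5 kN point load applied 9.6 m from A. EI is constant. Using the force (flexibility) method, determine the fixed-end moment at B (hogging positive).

Release both end moments; the primary structure is a simply-supported span AB with redundants M_A and M_B.
Simple-span end rotations at A and B under the given loads:
  at A: point load 165.75 at a = 7.5: Pab(L + b)/(6LEI) = 1282/EI
  at B: point load 165.75 at a = 7.5: Pab(L + a)/(6LEI) = 1515/EI
  at A: point load 160.5 at a = 9.6: Pab(L + b)/(6LEI) = 739.6/EI
  at B: point load 160.5 at a = 9.6: Pab(L + a)/(6LEI) = 1109/EI
  θ_A0 = 2022/EI,  θ_B0 = 2624/EI
Flexibility coefficients: a unit moment at one end gives L/(3EI) there and L/(6EI) at the far end, so f₁₁ = f₂₂ = 4/EI and f₁₂ = f₂₁ = 2/EI.
Compatibility — zero rotation at each built-in end:
  4 M_A + 2 M_B = 2022
  2 M_A + 4 M_B = 2624
Solving the pair gives M_A = 236.4 kN·m and M_B = 537.9 kN·m (hogging).

M_B = 537.9 kN·m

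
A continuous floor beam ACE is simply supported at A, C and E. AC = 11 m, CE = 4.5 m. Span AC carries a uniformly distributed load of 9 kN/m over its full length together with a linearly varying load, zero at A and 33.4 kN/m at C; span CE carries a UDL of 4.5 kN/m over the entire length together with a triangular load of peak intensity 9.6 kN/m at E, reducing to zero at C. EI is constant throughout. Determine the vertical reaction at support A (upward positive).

Release continuity at C by inserting a hinge; the redundant is the internal moment M_C. The primary structure is two simply-supported spans AC and CE.
Discontinuity in slope at C on the released structure — sum the simple-span end rotations:
  span AC: UDL 9: wL³/(24EI) = 499.1/EI
  span AC: triangular load, peak 33.4: w₀L³/(45EI) = 987.9/EI
  span CE: UDL 4.5: wL³/(24EI) = 17.09/EI
  span CE: triangular load, peak 9.6: 7w₀L³/(360EI) = 17.01/EI
  relative rotation θ_0 = (1487 + 34.1)/EI = 1521/EI
A unit hogging moment at C produces rotation L₁/(3EI) + L₂/(3EI) = 5.167/EI.
Compatibility: M_C·(L₁+L₂)/(3EI) = θ_0, giving M_C = 294.4 kN·m (hogging).
Span AC, ΣM about A with M_C applied at C: R_C^{AC}·11 = 1892 + 294.4, so R_C^{AC} = 198.7 kN and R_A = 282.7 − 198.7 = 83.97 kN.

R_A = 83.97 kN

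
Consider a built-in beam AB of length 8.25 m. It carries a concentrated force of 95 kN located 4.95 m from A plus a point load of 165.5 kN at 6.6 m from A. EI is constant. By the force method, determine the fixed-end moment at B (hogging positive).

M_B = 287.6 kN·m

Take the two fixed-end moments M_A, M_B as redundants; the released structure is the simple span AB.
On the primary (simply-supported) span, the end slopes from the loading are:
  at A: point load 95 at a = 4.95: Pab(L + b)/(6LEI) = 362.1/EI
  at B: point load 95 at a = 4.95: Pab(L + a)/(6LEI) = 413.8/EI
  at A: point load 165.5 at a = 6.6: Pab(L + b)/(6LEI) = 360.5/EI
  at B: point load 165.5 at a = 6.6: Pab(L + a)/(6LEI) = 540.7/EI
  θ_A0 = 722.6/EI,  θ_B0 = 954.5/EI
Flexibility coefficients: a unit moment at one end gives L/(3EI) there and L/(6EI) at the far end, so f₁₁ = f₂₂ = 2.75/EI and f₁₂ = f₂₁ = 1.375/EI.
Compatibility — zero rotation at each built-in end:
  2.75 M_A + 1.375 M_B = 722.6
  1.375 M_A + 2.75 M_B = 954.5
Solving the pair gives M_A = 118.9 kN·m and M_B = 287.6 kN·m (hogging).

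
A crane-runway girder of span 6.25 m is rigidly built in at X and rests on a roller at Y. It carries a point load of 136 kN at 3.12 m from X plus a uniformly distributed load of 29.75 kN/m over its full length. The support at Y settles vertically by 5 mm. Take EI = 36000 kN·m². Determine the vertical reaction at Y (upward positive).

Remove the prop at Y; the released (primary) structure is a cantilever built in at X.
Downward deflection at the released point Y due to the loads:
  point load 136 at a = 3.12: Pa²(3L − a)/(6EI) = 3449/EI
  UDL 29.75: wL⁴/(8EI) = 5674/EI
  δ_0 = 9123/EI
Tip deflection under a unit load at Y: L³/(3EI) = 81.38/EI.
With EI = 36000 kN·m²: δ_0 = 0.25342 m and δ_{YY} = 0.002261 m/kN.
Compatibility — the beam at Y must follow the support down by 0.005 m: δ_0 − R_Y·δ_{YY} = 0.005, so R_Y = (0.25342 − 0.005)/0.002261 = 109.9 kN.

R_Y = 109.9 kN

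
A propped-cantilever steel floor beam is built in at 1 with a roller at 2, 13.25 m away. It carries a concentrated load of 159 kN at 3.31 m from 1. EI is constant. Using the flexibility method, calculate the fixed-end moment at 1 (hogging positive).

Remove the prop at 2; the released (primary) structure is a cantilever built in at 1.
Primary-structure tip deflection at 2 by superposition:
  point load 159 at a = 3.31: Pa²(3L − a)/(6EI) = 10580/EI
Tip deflection under a unit load at 2: L³/(3EI) = 775.4/EI.
The prop prevents deflection at 2: R_2 = δ_0/δ_{22} = 10580/775.4 = 13.64 kN.
Moment equilibrium about 1: M_1 = Σ(load moments about 1) − R_2·L = 526.3 − 13.64×13.25 = 345.5 kN·m.

M_1 = 345.5 kN·m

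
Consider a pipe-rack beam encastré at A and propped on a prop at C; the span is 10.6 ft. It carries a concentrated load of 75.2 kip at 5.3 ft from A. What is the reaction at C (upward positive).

R_C = 23.5 kip

Take the reaction at C as the redundant and release it; the primary structure is a cantilever fixed at A.
Primary-structure tip deflection at C by superposition:
  point load 75.2 at a = 5.3: Pa²(3L − a)/(6EI) = 9330/EI
Tip deflection under a unit load at C: L³/(3EI) = 397/EI.
Compatibility at C: δ_0 − R_C·δ_{CC} = 0, so R_C = 9330/397 = 23.5 kip.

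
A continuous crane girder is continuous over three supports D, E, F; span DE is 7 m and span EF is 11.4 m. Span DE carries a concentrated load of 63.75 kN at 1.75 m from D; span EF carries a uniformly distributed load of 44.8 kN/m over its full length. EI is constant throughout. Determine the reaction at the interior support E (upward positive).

Release continuity at E by inserting a hinge; the redundant is the internal moment M_E. The primary structure is two simply-supported spans DE and EF.
Rotations at E on the released spans (each span's end-slope, ×1/EI):
  span DE: point load 63.75 at a = 1.75: Pab(L + a)/(6LEI) = 122/EI
  span EF: UDL 44.8: wL³/(24EI) = 2766/EI
  relative rotation θ_0 = (122 + 2766)/EI = 2888/EI
A unit hogging moment at E produces rotation L₁/(3EI) + L₂/(3EI) = 6.133/EI.
Slope continuity at E: θ_0 = M_E·6.133/EI, so M_E = 2888/6.133 = 470.8 kN·m (hogging).
Span DE, ΣM about D with M_E applied at E: R_E^{DE}·7 = 111.6 + 470.8, so R_E^{DE} = 83.19 kN and R_D = 63.75 − 83.19 = -19.44 kN.
Span EF, ΣM about F: R_E^{EF}·11.4 = 2911 + 470.8, so R_E^{EF} = 296.7 kN and R_F = 510.7 − 296.7 = 214.1 kN.
R_E = 83.19 + 296.7 = 379.9 kN.

R_E = 379.9 kN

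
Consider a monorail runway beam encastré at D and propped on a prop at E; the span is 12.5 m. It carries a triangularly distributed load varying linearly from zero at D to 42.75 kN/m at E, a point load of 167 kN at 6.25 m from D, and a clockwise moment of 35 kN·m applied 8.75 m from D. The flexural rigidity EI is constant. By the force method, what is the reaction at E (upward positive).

Release the roller at E. Primary structure: cantilever fixed at D.
Primary-structure tip deflection at E by superposition:
  triangular load, peak 42.75 at the free end: 11w₀L⁴/(120EI) = 95673/EI
  point load 167 at a = 6.25: Pa²(3L − a)/(6EI) = 33976/EI
  clockwise couple 35 at a = 8.75: M₀a(2L − a)/(2EI) = 2488/EI
  δ_0 = 132137/EI
Tip deflection under a unit load at E: L³/(3EI) = 651/EI.
Compatibility at E: δ_0 − R_E·δ_{EE} = 0, so R_E = 132137/651 = 203 kN.

R_E = 203 kN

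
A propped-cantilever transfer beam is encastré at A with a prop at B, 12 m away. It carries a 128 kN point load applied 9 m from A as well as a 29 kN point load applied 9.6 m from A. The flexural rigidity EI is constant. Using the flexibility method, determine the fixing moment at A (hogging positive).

Choose R_B as the redundant. The primary structure is the cantilever fixed at A.
Primary-structure tip deflection at B by superposition:
  point load 128 at a = 9: Pa²(3L − a)/(6EI) = 46656/EI
  point load 29 at a = 9.6: Pa²(3L − a)/(6EI) = 11760/EI
  δ_0 = 58416/EI
Flexibility coefficient — unit upward force at B: δ_{BB} = L³/(3EI) = 576/EI.
The prop prevents deflection at B: R_B = δ_0/δ_{BB} = 58416/576 = 101.4 kN.
Moment equilibrium about A: M_A = Σ(load moments about A) − R_B·L = 1430 − 101.4×12 = 213.4 kN·m.

M_A = 213.4 kN·m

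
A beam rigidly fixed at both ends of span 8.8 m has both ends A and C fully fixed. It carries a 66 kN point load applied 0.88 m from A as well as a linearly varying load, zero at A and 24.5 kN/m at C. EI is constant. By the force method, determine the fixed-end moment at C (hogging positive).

M_C = 100.1 kN·m

Take the two fixed-end moments M_A, M_C as redundants; the released structure is the simple span AC.
End rotations of the released simple span under the applied load (×1/EI):
  at A: point load 66 at a = 0.88: Pab(L + b)/(6LEI) = 145.7/EI
  at C: point load 66 at a = 0.88: Pab(L + a)/(6LEI) = 84.33/EI
  at A: triangular load, peak 24.5: 7w₀L³/(360EI) = 324.6/EI
  at C: triangular load, peak 24.5: w₀L³/(45EI) = 371/EI
  θ_A0 = 470.3/EI,  θ_C0 = 455.4/EI
Flexibility coefficients: a unit moment at one end gives L/(3EI) there and L/(6EI) at the far end, so f₁₁ = f₂₂ = 2.933/EI and f₁₂ = f₂₁ = 1.467/EI.
Compatibility — zero rotation at each built-in end:
  2.933 M_A + 1.467 M_C = 470.3
  1.467 M_A + 2.933 M_C = 455.4
Solving the pair gives M_A = 110.3 kN·m and M_C = 100.1 kN·m (hogging).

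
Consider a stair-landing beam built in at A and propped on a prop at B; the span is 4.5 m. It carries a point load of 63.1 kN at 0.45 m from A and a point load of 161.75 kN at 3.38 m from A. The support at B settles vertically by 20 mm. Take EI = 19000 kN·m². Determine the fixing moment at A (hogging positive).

M_A = 165.5 kN·m

Remove the prop at B; the released (primary) structure is a cantilever built in at A.
Deflection at B on the released cantilever, summing each load's contribution:
  point load 63.1 at a = 0.45: Pa²(3L − a)/(6EI) = 27.79/EI
  point load 161.75 at a = 3.38: Pa²(3L − a)/(6EI) = 3117/EI
  δ_0 = 3145/EI
Flexibility coefficient — unit upward force at B: δ_{BB} = L³/(3EI) = 30.38/EI.
With EI = 19000 kN·m²: δ_0 = 0.1655 m and δ_{BB} = 0.001599 m/kN.
Compatibility — the beam at B must follow the support down by 0.02 m: δ_0 − R_B·δ_{BB} = 0.02, so R_B = (0.1655 − 0.02)/0.001599 = 91.01 kN.
Moment equilibrium about A: M_A = Σ(load moments about A) − R_B·L = 575.1 − 91.01×4.5 = 165.5 kN·m.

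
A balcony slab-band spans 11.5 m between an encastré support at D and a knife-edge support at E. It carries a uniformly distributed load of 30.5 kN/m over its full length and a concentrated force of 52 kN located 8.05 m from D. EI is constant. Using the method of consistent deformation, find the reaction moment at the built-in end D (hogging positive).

M_D = 585.8 kN·m

Take the reaction at E as the redundant and release it; the primary structure is a cantilever fixed at D.
Primary-structure tip deflection at E by superposition:
  UDL 30.5: wL⁴/(8EI) = 66681/EI
  point load 52 at a = 8.05: Pa²(3L − a)/(6EI) = 14855/EI
  δ_0 = 81536/EI
Flexibility coefficient — unit upward force at E: δ_{EE} = L³/(3EI) = 507/EI.
The prop prevents deflection at E: R_E = δ_0/δ_{EE} = 81536/507 = 160.8 kN.
Moment equilibrium about D: M_D = Σ(load moments about D) − R_E·L = 2435 − 160.8×11.5 = 585.8 kN·m.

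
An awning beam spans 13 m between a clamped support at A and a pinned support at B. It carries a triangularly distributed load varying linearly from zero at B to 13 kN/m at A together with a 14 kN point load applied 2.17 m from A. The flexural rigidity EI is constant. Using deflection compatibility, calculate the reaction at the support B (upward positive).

Release the roller at B. Primary structure: cantilever fixed at A.
Downward deflection at the released point B due to the loads:
  triangular load, peak 13 at the fixed end: w₀L⁴/(30EI) = 12376/EI
  point load 14 at a = 2.17: Pa²(3L − a)/(6EI) = 404.7/EI
  δ_0 = 12781/EI
Flexibility coefficient — unit upward force at B: δ_{BB} = L³/(3EI) = 732.3/EI.
Compatibility at B: δ_0 − R_B·δ_{BB} = 0, so R_B = 12781/732.3 = 17.45 kN.

R_B = 17.45 kN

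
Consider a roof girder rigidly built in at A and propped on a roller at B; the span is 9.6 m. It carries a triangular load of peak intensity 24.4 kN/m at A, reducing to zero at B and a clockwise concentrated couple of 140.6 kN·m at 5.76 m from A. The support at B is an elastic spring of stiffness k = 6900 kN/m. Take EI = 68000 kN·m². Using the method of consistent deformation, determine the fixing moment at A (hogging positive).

Release the roller at B. Primary structure: cantilever fixed at A.
Primary-structure tip deflection at B by superposition:
  triangular load, peak 24.4 at the fixed end: w₀L⁴/(30EI) = 6908/EI
  clockwise couple 140.6 at a = 5.76: M₀a(2L − a)/(2EI) = 5442/EI
  δ_0 = 12350/EI
Flexibility coefficient — unit upward force at B: δ_{BB} = L³/(3EI) = 294.9/EI.
With EI = 68000 kN·m²: δ_0 = 0.18162 m and δ_{BB} = 0.004337 m/kN.
Compatibility — the spring shortens by R_B/k under the reaction it provides: δ_0 − R_B·δ_{BB} = R_B/k. With 1/k = 0.000145 m/kN, R_B = δ_0 / (δ_{BB} + 1/k) = 0.18162 / (0.004337 + 0.000145) = 40.52 kN.
Moment equilibrium about A: M_A = Σ(load moments about A) − R_B·L = 515.4 − 40.52×9.6 = 126.4 kN·m.

M_A = 126.4 kN·m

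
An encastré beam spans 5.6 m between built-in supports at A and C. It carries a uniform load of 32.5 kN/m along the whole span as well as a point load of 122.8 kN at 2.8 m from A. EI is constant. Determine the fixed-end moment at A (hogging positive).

Release both end moments; the primary structure is a simply-supported span AC with redundants M_A and M_C.
End rotations of the released simple span under the applied load (×1/EI):
  at A: UDL 32.5: wL³/(24EI) = 237.8/EI
  at C: UDL 32.5: wL³/(24EI) = 237.8/EI
  at A: point load 122.8 at a = 2.8: Pab(L + b)/(6LEI) = 240.7/EI
  at C: point load 122.8 at a = 2.8: Pab(L + a)/(6LEI) = 240.7/EI
  θ_A0 = 478.5/EI,  θ_C0 = 478.5/EI
Flexibility coefficients: a unit moment at one end gives L/(3EI) there and L/(6EI) at the far end, so f₁₁ = f₂₂ = 1.867/EI and f₁₂ = f₂₁ = 0.9333/EI.
Compatibility — zero rotation at each built-in end:
  1.867 M_A + 0.9333 M_C = 478.5
  0.9333 M_A + 1.867 M_C = 478.5
Solving the pair gives M_A = 170.9 kN·m and M_C = 170.9 kN·m (hogging).

M_A = 170.9 kN·m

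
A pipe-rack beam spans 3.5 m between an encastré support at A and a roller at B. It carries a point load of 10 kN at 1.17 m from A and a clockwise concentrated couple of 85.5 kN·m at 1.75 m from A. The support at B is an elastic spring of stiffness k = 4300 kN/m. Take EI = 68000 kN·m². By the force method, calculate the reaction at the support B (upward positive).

Take the reaction at B as the redundant and release it; the primary structure is a cantilever fixed at A.
Deflection at B on the released cantilever, summing each load's contribution:
  point load 10 at a = 1.17: Pa²(3L − a)/(6EI) = 21.29/EI
  clockwise couple 85.5 at a = 1.75: M₀a(2L − a)/(2EI) = 392.8/EI
  δ_0 = 414.1/EI
Flexibility coefficient — unit upward force at B: δ_{BB} = L³/(3EI) = 14.29/EI.
With EI = 68000 kN·m²: δ_0 = 0.006089 m and δ_{BB} = 0.00021 m/kN.
Compatibility — the spring shortens by R_B/k under the reaction it provides: δ_0 − R_B·δ_{BB} = R_B/k. With 1/k = 0.000233 m/kN, R_B = δ_0 / (δ_{BB} + 1/k) = 0.006089 / (0.00021 + 0.000233) = 13.75 kN.

R_B = 13.75 kN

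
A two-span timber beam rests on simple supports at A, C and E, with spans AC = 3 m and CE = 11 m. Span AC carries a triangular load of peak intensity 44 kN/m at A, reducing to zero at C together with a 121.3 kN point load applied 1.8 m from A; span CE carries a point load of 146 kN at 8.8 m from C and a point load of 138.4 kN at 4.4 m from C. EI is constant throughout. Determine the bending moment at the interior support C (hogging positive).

M_C = 370.7 kN·m

Release continuity at C by inserting a hinge; the redundant is the internal moment M_C. The primary structure is two simply-supported spans AC and CE.
End slopes at the hinge C, treating each span as simply supported:
  span AC: triangular load, peak 44: 7w₀L³/(360EI) = 23.1/EI
  span AC: point load 121.3 at a = 1.8: Pab(L + a)/(6LEI) = 69.87/EI
  span CE: point load 146 at a = 8.8: Pab(L + b)/(6LEI) = 565.3/EI
  span CE: point load 138.4 at a = 4.4: Pab(L + b)/(6LEI) = 1072/EI
  relative rotation θ_0 = (92.97 + 1637)/EI = 1730/EI
A unit hogging moment at C produces rotation L₁/(3EI) + L₂/(3EI) = 4.667/EI.
Slope continuity at C: θ_0 = M_C·4.667/EI, so M_C = 1730/4.667 = 370.7 kN·m (hogging).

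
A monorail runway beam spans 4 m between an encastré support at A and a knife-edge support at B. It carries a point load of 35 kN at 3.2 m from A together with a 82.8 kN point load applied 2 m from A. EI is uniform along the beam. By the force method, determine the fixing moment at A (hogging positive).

Release the roller at B. Primary structure: cantilever fixed at A.
Deflection at B on the released cantilever, summing each load's contribution:
  point load 35 at a = 3.2: Pa²(3L − a)/(6EI) = 525.7/EI
  point load 82.8 at a = 2: Pa²(3L − a)/(6EI) = 552/EI
  δ_0 = 1078/EI
Flexibility coefficient — unit upward force at B: δ_{BB} = L³/(3EI) = 21.33/EI.
Compatibility at B: δ_0 − R_B·δ_{BB} = 0, so R_B = 1078/21.33 = 50.52 kN.
Moment equilibrium about A: M_A = Σ(load moments about A) − R_B·L = 277.6 − 50.52×4 = 75.54 kN·m.

M_A = 75.54 kN·m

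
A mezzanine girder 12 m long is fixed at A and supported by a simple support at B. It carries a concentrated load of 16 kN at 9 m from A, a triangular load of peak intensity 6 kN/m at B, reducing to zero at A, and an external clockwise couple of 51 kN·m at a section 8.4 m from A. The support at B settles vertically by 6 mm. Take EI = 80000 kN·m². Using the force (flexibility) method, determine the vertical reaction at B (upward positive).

Choose R_B as the redundant. The primary structure is the cantilever fixed at A.
Downward deflection at the released point B due to the loads:
  point load 16 at a = 9: Pa²(3L − a)/(6EI) = 5832/EI
  triangular load, peak 6 at the free end: 11w₀L⁴/(120EI) = 11405/EI
  clockwise couple 51 at a = 8.4: M₀a(2L − a)/(2EI) = 3342/EI
  δ_0 = 20578/EI
Tip deflection under a unit load at B: L³/(3EI) = 576/EI.
With EI = 80000 kN·m²: δ_0 = 0.25723 m and δ_{BB} = 0.0072 m/kN.
Compatibility — the beam at B must follow the support down by 0.006 m: δ_0 − R_B·δ_{BB} = 0.006, so R_B = (0.25723 − 0.006)/0.0072 = 34.89 kN.

R_B = 34.89 kN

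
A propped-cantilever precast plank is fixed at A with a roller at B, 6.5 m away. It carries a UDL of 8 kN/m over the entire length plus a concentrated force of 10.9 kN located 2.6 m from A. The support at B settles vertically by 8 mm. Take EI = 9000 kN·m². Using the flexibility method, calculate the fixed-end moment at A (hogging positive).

M_A = 60.97 kN·m

Release the roller at B. Primary structure: cantilever fixed at A.
Primary-structure tip deflection at B by superposition:
  UDL 8: wL⁴/(8EI) = 1785/EI
  point load 10.9 at a = 2.6: Pa²(3L − a)/(6EI) = 207.5/EI
  δ_0 = 1993/EI
Flexibility coefficient — unit upward force at B: δ_{BB} = L³/(3EI) = 91.54/EI.
With EI = 9000 kN·m²: δ_0 = 0.2214 m and δ_{BB} = 0.010171 m/kN.
Compatibility — the beam at B must follow the support down by 0.008 m: δ_0 − R_B·δ_{BB} = 0.008, so R_B = (0.2214 − 0.008)/0.010171 = 20.98 kN.
Moment equilibrium about A: M_A = Σ(load moments about A) − R_B·L = 197.3 − 20.98×6.5 = 60.97 kN·m.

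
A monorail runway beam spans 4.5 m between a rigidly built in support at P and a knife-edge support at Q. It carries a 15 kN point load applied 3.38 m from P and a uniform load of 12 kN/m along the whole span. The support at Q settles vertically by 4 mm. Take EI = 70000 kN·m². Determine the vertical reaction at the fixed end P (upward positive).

R_P = 48.45 kN

Remove the prop at Q; the released (primary) structure is a cantilever built in at P.
Downward deflection at the released point Q due to the loads:
  point load 15 at a = 3.38: Pa²(3L − a)/(6EI) = 289/EI
  UDL 12: wL⁴/(8EI) = 615.1/EI
  δ_0 = 904.1/EI
Tip deflection under a unit load at Q: L³/(3EI) = 30.38/EI.
With EI = 70000 kN·m²: δ_0 = 0.012916 m and δ_{QQ} = 0.000434 m/kN.
Compatibility — the beam at Q must follow the support down by 0.004 m: δ_0 − R_Q·δ_{QQ} = 0.004, so R_Q = (0.012916 − 0.004)/0.000434 = 20.55 kN.
Vertical equilibrium: R_P = ΣP − R_Q = 69 − 20.55 = 48.45 kN.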